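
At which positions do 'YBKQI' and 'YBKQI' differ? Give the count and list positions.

Differing positions: none. Hamming distance = 0.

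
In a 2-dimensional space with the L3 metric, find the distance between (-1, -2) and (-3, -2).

(Σ|x_i - y_i|^3)^(1/3) = (|-1 - (-3)|^3 + |-2 - (-2)|^3)^(1/3)
= (2^3 + 0^3)^(1/3) = (8 + 0)^(1/3) = (8)^(1/3) = 2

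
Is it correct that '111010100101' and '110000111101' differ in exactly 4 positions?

Differing positions: 3, 5, 8, 9. Hamming distance = 4, so the claim is true.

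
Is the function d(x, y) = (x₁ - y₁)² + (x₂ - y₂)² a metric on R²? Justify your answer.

No. The squared Euclidean distance fails the triangle inequality. Counterexample: x = (0, 0), y = (1, 3), z = (2, 6). d(x,z) = 2² + 6² = 40, but d(x,y) + d(y,z) = (1² + 3²) + (1² + 3²) = 10 + 10 = 20. Since 40 > 20, the triangle inequality is violated. (Note: √d, the ordinary Euclidean distance, IS a metric.)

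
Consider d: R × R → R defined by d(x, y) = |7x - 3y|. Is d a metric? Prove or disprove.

No. d fails symmetry: d(2, 7) = |7·2 - 3·7| = |-7| = 7, but d(7, 2) = |7·7 - 3·2| = |43| = 43. Since 7 ≠ 43, d(x,y) ≠ d(y,x) in general.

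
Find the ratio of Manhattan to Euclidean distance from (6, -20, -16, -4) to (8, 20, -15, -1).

L1 = |6 - 8| + |-20 - 20| + |-16 - (-15)| + |-4 - (-1)| = 2 + 40 + 1 + 3 = 46
L2 = √(2² + 40² + 1² + 3²) = √1614 ≈ 40.1746
L1 ≥ L2 always (equality iff movement is along one axis); L1 > L2 here.
Ratio L1/L2 = 46/√1614 ≈ 1.145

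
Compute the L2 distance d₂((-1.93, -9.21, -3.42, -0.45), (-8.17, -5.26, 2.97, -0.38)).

√(Σ(x_i - y_i)²) = √((-1.93 - (-8.17))² + (-9.21 - (-5.26))² + (-3.42 - 2.97)² + (-0.45 - (-0.38))²)
= √(6.24² + (-3.95)² + (-6.39)² + (-0.07)²) = √(38.9376 + 15.6025 + 40.8321 + 0.0049) = √95.3771 ≈ 9.7661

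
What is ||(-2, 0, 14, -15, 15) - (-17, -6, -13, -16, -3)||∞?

max(|x_i - y_i|) = max(|-2 - (-17)|, |0 - (-6)|, |14 - (-13)|, |-15 - (-16)|, |15 - (-3)|) = max(15, 6, 27, 1, 18) = 27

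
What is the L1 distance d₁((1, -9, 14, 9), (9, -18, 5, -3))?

Σ|x_i - y_i| = |1 - 9| + |-9 - (-18)| + |14 - 5| + |9 - (-3)| = 8 + 9 + 9 + 12 = 38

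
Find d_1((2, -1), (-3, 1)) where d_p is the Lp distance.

Σ|x_i - y_i| = |2 - (-3)| + |-1 - 1| = 5 + 2 = 7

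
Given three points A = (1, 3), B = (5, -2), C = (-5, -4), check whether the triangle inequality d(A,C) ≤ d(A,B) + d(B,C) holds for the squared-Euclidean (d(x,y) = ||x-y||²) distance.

d(A,B) = 4² + 5² = 41, d(B,C) = 10² + 2² = 104, d(A,C) = 6² + 7² = 85.
d(A,C) = 85 ≤ 41 + 104 = 145. Triangle inequality is satisfied.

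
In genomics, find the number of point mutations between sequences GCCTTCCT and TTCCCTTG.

Differing positions: 1, 2, 4, 5, 6, 7, 8. Hamming distance = 7.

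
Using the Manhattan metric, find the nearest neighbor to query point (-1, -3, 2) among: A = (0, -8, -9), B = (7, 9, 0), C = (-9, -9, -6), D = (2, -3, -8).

Distances: d(A) = 17, d(B) = 22, d(C) = 22, d(D) = 13. Nearest: D = (2, -3, -8) with distance 13.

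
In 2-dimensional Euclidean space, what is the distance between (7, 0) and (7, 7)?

√(Σ(x_i - y_i)²) = √((7 - 7)² + (0 - 7)²)
= √(0² + (-7)²) = √(0 + 49) = √49 = 7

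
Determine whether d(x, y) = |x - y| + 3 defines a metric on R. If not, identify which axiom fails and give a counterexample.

No. d fails identity of indiscernibles (specifically d(x,x) = 0): d(-4, -4) = |-4 - (-4)| + 3 = 0 + 3 = 3 ≠ 0.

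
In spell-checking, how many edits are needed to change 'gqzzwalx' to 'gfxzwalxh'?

Let D[i][j] be the edit distance between the first i characters of 'gqzzwalx' and the first j characters of 'gfxzwalxh', with D[i][0] = i, D[0][j] = j, and D[i][j] = D[i-1][j-1] if the characters match, else 1 + min(D[i-1][j], D[i][j-1], D[i-1][j-1]). Filling the table (rows: prefixes of 'gqzzwalx', columns: prefixes of 'gfxzwalxh'):
     ε  g  f  x  z  w  a  l  x  h
  ε  0  1  2  3  4  5  6  7  8  9
  g  1  0  1  2  3  4  5  6  7  8
  q  2  1  1  2  3  4  5  6  7  8
  z  3  2  2  2  2  3  4  5  6  7
  z  4  3  3  3  2  3  4  5  6  7
  w  5  4  4  4  3  2  3  4  5  6
  a  6  5  5  5  4  3  2  3  4  5
  l  7  6  6  6  5  4  3  2  3  4
  x  8  7  7  6  6  5  4  3  2  3
The bottom-right entry gives D[8][9] = 3, so no sequence of fewer than 3 edits works. Backtracking through the table gives one optimal edit sequence (3 edits):
  gqzzwalx → gfzzwalx (sub q→f @2)
  gfzzwalx → gfxzwalx (sub z→x @3)
  gfxzwalx → gfxzwalxh (ins h @9)
Edit distance = 3.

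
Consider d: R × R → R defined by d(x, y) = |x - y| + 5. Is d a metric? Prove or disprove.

No. d fails identity of indiscernibles (specifically d(x,x) = 0): d(-1, -1) = |-1 - (-1)| + 5 = 0 + 5 = 5 ≠ 0.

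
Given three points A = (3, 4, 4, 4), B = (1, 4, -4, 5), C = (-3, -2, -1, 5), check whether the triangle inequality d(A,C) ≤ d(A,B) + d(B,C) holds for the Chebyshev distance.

d(A,B) = max(2, 0, 8, 1) = 8, d(B,C) = max(4, 6, 3, 0) = 6, d(A,C) = max(6, 6, 5, 1) = 6.
d(A,C) = 6 ≤ 8 + 6 = 14. Triangle inequality is satisfied.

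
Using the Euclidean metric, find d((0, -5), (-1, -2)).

√(Σ(x_i - y_i)²) = √((0 - (-1))² + (-5 - (-2))²)
= √(1² + (-3)²) = √(1 + 9) = √10 ≈ 3.1623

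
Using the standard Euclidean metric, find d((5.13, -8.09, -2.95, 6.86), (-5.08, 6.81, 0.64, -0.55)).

√(Σ(x_i - y_i)²) = √((5.13 - (-5.08))² + (-8.09 - 6.81)² + (-2.95 - 0.64)² + (6.86 - (-0.55))²)
= √(10.21² + (-14.9)² + (-3.59)² + 7.41²) = √(104.2441 + 222.01 + 12.8881 + 54.9081) = √394.0503 ≈ 19.8507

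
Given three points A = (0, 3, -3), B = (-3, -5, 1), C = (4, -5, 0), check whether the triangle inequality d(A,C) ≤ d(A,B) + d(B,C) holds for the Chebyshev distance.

d(A,B) = max(3, 8, 4) = 8, d(B,C) = max(7, 0, 1) = 7, d(A,C) = max(4, 8, 3) = 8.
d(A,C) = 8 ≤ 8 + 7 = 15. Triangle inequality is satisfied.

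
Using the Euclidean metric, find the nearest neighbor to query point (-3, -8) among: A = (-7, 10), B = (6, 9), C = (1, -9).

Distances: d(A) ≈ 18.4391, d(B) ≈ 19.2354, d(C) ≈ 4.1231. Nearest: C = (1, -9) with distance 4.1231.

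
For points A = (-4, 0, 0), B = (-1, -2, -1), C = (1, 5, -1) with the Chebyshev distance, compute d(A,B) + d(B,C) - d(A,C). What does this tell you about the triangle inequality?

d(A,B) = max(3, 2, 1) = 3, d(B,C) = max(2, 7, 0) = 7, d(A,C) = max(5, 5, 1) = 5.
d(A,B) + d(B,C) - d(A,C) = 3 + 7 - 5 = 10 - 5 = 5. This is ≥ 0, so the triangle inequality holds for these points.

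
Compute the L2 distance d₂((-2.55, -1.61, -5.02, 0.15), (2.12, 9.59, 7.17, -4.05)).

√(Σ(x_i - y_i)²) = √((-2.55 - 2.12)² + (-1.61 - 9.59)² + (-5.02 - 7.17)² + (0.15 - (-4.05))²)
= √((-4.67)² + (-11.2)² + (-12.19)² + 4.2²) = √(21.8089 + 125.44 + 148.5961 + 17.64) = √313.485 ≈ 17.7055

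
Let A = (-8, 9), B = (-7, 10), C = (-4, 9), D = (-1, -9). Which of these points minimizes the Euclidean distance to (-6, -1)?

Distances: d(A) ≈ 10.198, d(B) ≈ 11.0454, d(C) ≈ 10.198, d(D) ≈ 9.434. Nearest: D = (-1, -9) with distance 9.434.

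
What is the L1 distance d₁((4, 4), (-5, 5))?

Σ|x_i - y_i| = |4 - (-5)| + |4 - 5| = 9 + 1 = 10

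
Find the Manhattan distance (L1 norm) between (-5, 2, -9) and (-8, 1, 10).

Σ|x_i - y_i| = |-5 - (-8)| + |2 - 1| + |-9 - 10| = 3 + 1 + 19 = 23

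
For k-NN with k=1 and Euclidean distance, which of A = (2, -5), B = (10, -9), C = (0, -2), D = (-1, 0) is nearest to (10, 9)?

Distances: d(A) ≈ 16.1245, d(B) = 18, d(C) ≈ 14.8661, d(D) ≈ 14.2127. Nearest: D = (-1, 0) with distance 14.2127.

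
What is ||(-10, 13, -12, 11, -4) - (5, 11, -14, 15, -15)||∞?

max(|x_i - y_i|) = max(|-10 - 5|, |13 - 11|, |-12 - (-14)|, |11 - 15|, |-4 - (-15)|) = max(15, 2, 2, 4, 11) = 15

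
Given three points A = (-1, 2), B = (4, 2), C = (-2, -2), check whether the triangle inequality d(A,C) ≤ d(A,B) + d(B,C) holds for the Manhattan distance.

d(A,B) = 5 + 0 = 5, d(B,C) = 6 + 4 = 10, d(A,C) = 1 + 4 = 5.
d(A,C) = 5 ≤ 5 + 10 = 15. Triangle inequality is satisfied.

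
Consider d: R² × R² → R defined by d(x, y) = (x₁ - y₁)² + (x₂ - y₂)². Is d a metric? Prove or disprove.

No. The squared Euclidean distance fails the triangle inequality. Counterexample: x = (0, 0), y = (2, 4), z = (4, 8). d(x,z) = 4² + 8² = 80, but d(x,y) + d(y,z) = (2² + 4²) + (2² + 4²) = 20 + 20 = 40. Since 80 > 40, the triangle inequality is violated. (Note: √d, the ordinary Euclidean distance, IS a metric.)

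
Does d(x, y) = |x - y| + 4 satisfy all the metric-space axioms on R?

No. d fails identity of indiscernibles (specifically d(x,x) = 0): d(-6, -6) = |-6 - (-6)| + 4 = 0 + 4 = 4 ≠ 0.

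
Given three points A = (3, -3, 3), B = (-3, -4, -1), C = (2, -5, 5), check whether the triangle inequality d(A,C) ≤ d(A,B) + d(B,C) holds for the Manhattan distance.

d(A,B) = 6 + 1 + 4 = 11, d(B,C) = 5 + 1 + 6 = 12, d(A,C) = 1 + 2 + 2 = 5.
d(A,C) = 5 ≤ 11 + 12 = 23. Triangle inequality is satisfied.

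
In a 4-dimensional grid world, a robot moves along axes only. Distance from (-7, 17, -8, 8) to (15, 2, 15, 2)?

Σ|x_i - y_i| = |-7 - 15| + |17 - 2| + |-8 - 15| + |8 - 2| = 22 + 15 + 23 + 6 = 66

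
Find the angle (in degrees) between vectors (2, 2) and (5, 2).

With u = (2, 2), v = (5, 2):
u·v = 2·5 + 2·2 = 10 + 4 = 14.
|u| = √(2² + 2²) = √8, |v| = √(5² + 2²) = √29, so |u||v| = √(8·29) = √232.
cos θ = (u·v)/(|u||v|) = 14/√232 ≈ 0.919145
θ = arccos(0.919145) ≈ 23.2°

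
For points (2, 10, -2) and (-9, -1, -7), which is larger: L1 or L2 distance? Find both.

L1 = |2 - (-9)| + |10 - (-1)| + |-2 - (-7)| = 11 + 11 + 5 = 27
L2 = √(11² + 11² + 5²) = √267 ≈ 16.3401
L1 ≥ L2 always (equality iff movement is along one axis); L1 > L2 here.
Ratio L1/L2 = 27/√267 ≈ 1.6524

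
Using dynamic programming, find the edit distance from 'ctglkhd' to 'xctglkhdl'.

Let D[i][j] be the edit distance between the first i characters of 'ctglkhd' and the first j characters of 'xctglkhdl', with D[i][0] = i, D[0][j] = j, and D[i][j] = D[i-1][j-1] if the characters match, else 1 + min(D[i-1][j], D[i][j-1], D[i-1][j-1]). Filling the table (rows: prefixes of 'ctglkhd', columns: prefixes of 'xctglkhdl'):
     ε  x  c  t  g  l  k  h  d  l
  ε  0  1  2  3  4  5  6  7  8  9
  c  1  1  1  2  3  4  5  6  7  8
  t  2  2  2  1  2  3  4  5  6  7
  g  3  3  3  2  1  2  3  4  5  6
  l  4  4  4  3  2  1  2  3  4  5
  k  5  5  5  4  3  2  1  2  3  4
  h  6  6  6  5  4  3  2  1  2  3
  d  7  7  7  6  5  4  3  2  1  2
The bottom-right entry gives D[7][9] = 2, so no sequence of fewer than 2 edits works. Backtracking through the table gives one optimal edit sequence (2 edits):
  ctglkhd → xctglkhd (ins x @1)
  xctglkhd → xctglkhdl (ins l @9)
Edit distance = 2.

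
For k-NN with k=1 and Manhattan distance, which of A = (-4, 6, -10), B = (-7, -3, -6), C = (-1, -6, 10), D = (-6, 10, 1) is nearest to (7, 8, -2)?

Distances: d(A) = 21, d(B) = 29, d(C) = 34, d(D) = 18. Nearest: D = (-6, 10, 1) with distance 18.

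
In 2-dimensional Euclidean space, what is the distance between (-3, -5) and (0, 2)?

√(Σ(x_i - y_i)²) = √((-3 - 0)² + (-5 - 2)²)
= √((-3)² + (-7)²) = √(9 + 49) = √58 ≈ 7.6158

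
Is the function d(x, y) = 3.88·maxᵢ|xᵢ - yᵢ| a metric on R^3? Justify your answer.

Yes. The L∞ (Chebyshev) norm induces a metric on R^3, and multiplying a metric by a positive constant 3.88 > 0 preserves all four axioms: non-negativity (3.88·||x-y|| ≥ 0), identity (3.88·||x-y|| = 0 ⟺ ||x-y|| = 0 ⟺ x = y), symmetry (||x-y|| = ||y-x||), and the triangle inequality (3.88·||x-z|| ≤ 3.88·||x-y|| + 3.88·||y-z||). So d is a metric.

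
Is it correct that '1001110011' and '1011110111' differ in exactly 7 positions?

Differing positions: 3, 8. Hamming distance = 2, so the claim that d_H = 7 is false.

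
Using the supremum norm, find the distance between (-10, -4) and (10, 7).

max(|x_i - y_i|) = max(|-10 - 10|, |-4 - 7|) = max(20, 11) = 20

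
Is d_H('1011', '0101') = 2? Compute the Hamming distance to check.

Differing positions: 1, 2, 3. Hamming distance = 3, so the claim that d_H = 2 is false.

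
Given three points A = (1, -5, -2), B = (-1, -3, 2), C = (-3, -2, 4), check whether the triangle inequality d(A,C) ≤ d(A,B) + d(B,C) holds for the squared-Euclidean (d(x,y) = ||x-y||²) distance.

d(A,B) = 2² + 2² + 4² = 24, d(B,C) = 2² + 1² + 2² = 9, d(A,C) = 4² + 3² + 6² = 61.
d(A,C) = 61 > 24 + 9 = 33. Triangle inequality is VIOLATED. (Squared-Euclidean is not a metric — this is a counterexample.)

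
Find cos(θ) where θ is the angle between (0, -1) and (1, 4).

With u = (0, -1), v = (1, 4):
u·v = 0·1 + (-1)·4 = 0 + (-4) = -4.
|u| = √(0² + (-1)²) = √1, |v| = √(1² + 4²) = √17, so |u||v| = √(1·17) = √17.
cos θ = (u·v)/(|u||v|) = -4/√17 ≈ -0.9701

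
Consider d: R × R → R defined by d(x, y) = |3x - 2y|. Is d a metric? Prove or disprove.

No. d fails symmetry: d(9, 2) = |3·9 - 2·2| = |23| = 23, but d(2, 9) = |3·2 - 2·9| = |-12| = 12. Since 23 ≠ 12, d(x,y) ≠ d(y,x) in general.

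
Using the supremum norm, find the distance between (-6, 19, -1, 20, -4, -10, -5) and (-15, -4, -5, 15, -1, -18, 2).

max(|x_i - y_i|) = max(|-6 - (-15)|, |19 - (-4)|, |-1 - (-5)|, |20 - 15|, |-4 - (-1)|, |-10 - (-18)|, |-5 - 2|) = max(9, 23, 4, 5, 3, 8, 7) = 23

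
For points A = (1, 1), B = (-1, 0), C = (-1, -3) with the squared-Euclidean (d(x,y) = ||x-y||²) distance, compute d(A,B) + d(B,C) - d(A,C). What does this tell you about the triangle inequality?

d(A,B) = 2² + 1² = 5, d(B,C) = 0² + 3² = 9, d(A,C) = 2² + 4² = 20.
d(A,B) + d(B,C) - d(A,C) = 5 + 9 - 20 = 14 - 20 = -6. This is < 0, so the triangle inequality FAILS for these points (squared-Euclidean is not a metric).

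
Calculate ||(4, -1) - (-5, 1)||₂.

√(Σ(x_i - y_i)²) = √((4 - (-5))² + (-1 - 1)²)
= √(9² + (-2)²) = √(81 + 4) = √85 ≈ 9.2195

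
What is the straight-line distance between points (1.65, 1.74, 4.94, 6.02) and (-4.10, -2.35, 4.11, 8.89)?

√(Σ(x_i - y_i)²) = √((1.65 - (-4.1))² + (1.74 - (-2.35))² + (4.94 - 4.11)² + (6.02 - 8.89)²)
= √(5.75² + 4.09² + 0.83² + (-2.87)²) = √(33.0625 + 16.7281 + 0.6889 + 8.2369) = √58.7164 ≈ 7.6627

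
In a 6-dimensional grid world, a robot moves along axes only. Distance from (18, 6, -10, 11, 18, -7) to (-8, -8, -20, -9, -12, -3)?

Σ|x_i - y_i| = |18 - (-8)| + |6 - (-8)| + |-10 - (-20)| + |11 - (-9)| + |18 - (-12)| + |-7 - (-3)| = 26 + 14 + 10 + 20 + 30 + 4 = 104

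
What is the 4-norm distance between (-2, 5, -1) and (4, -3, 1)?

(Σ|x_i - y_i|^4)^(1/4) = (|-2 - 4|^4 + |5 - (-3)|^4 + |-1 - 1|^4)^(1/4)
= (6^4 + 8^4 + 2^4)^(1/4) = (1296 + 4096 + 16)^(1/4) = (5408)^(1/4) ≈ 8.5755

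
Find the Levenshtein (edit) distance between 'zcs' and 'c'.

Let D[i][j] be the edit distance between the first i characters of 'zcs' and the first j characters of 'c', with D[i][0] = i, D[0][j] = j, and D[i][j] = D[i-1][j-1] if the characters match, else 1 + min(D[i-1][j], D[i][j-1], D[i-1][j-1]). Filling the table (rows: prefixes of 'zcs', columns: prefixes of 'c'):
     ε  c
  ε  0  1
  z  1  1
  c  2  1
  s  3  2
The bottom-right entry gives D[3][1] = 2, so no sequence of fewer than 2 edits works. Backtracking through the table gives one optimal edit sequence (2 edits):
  zcs → cs (del z @1)
  cs → c (del s @2)
Edit distance = 2.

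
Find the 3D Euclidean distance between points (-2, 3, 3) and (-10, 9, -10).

√(Σ(x_i - y_i)²) = √((-2 - (-10))² + (3 - 9)² + (3 - (-10))²)
= √(8² + (-6)² + 13²) = √(64 + 36 + 169) = √269 ≈ 16.4012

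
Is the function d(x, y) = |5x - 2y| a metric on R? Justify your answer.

No. d fails symmetry: d(6, 9) = |5·6 - 2·9| = |12| = 12, but d(9, 6) = |5·9 - 2·6| = |33| = 33. Since 12 ≠ 33, d(x,y) ≠ d(y,x) in general.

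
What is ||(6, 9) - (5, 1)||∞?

max(|x_i - y_i|) = max(|6 - 5|, |9 - 1|) = max(1, 8) = 8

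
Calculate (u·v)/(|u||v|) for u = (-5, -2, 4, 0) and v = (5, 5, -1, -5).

With u = (-5, -2, 4, 0), v = (5, 5, -1, -5):
u·v = (-5)·5 + (-2)·5 + 4·(-1) + 0·(-5) = (-25) + (-10) + (-4) + 0 = -39.
|u| = √((-5)² + (-2)² + 4² + 0²) = √45, |v| = √(5² + 5² + (-1)² + (-5)²) = √76, so |u||v| = √(45·76) = √3420.
cos θ = (u·v)/(|u||v|) = -39/√3420 ≈ -0.6669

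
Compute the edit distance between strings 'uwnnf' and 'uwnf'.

Let D[i][j] be the edit distance between the first i characters of 'uwnnf' and the first j characters of 'uwnf', with D[i][0] = i, D[0][j] = j, and D[i][j] = D[i-1][j-1] if the characters match, else 1 + min(D[i-1][j], D[i][j-1], D[i-1][j-1]). Filling the table (rows: prefixes of 'uwnnf', columns: prefixes of 'uwnf'):
     ε  u  w  n  f
  ε  0  1  2  3  4
  u  1  0  1  2  3
  w  2  1  0  1  2
  n  3  2  1  0  1
  n  4  3  2  1  1
  f  5  4  3  2  1
The bottom-right entry gives D[5][4] = 1, so no sequence of fewer than 1 edit works. Backtracking through the table gives one optimal edit sequence (1 edit):
  uwnnf → uwnf (del n @3)
Edit distance = 1.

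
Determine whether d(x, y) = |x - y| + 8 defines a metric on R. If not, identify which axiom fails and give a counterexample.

No. d fails identity of indiscernibles (specifically d(x,x) = 0): d(-2, -2) = |-2 - (-2)| + 8 = 0 + 8 = 8 ≠ 0.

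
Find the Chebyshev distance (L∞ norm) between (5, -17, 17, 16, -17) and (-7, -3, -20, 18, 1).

max(|x_i - y_i|) = max(|5 - (-7)|, |-17 - (-3)|, |17 - (-20)|, |16 - 18|, |-17 - 1|) = max(12, 14, 37, 2, 18) = 37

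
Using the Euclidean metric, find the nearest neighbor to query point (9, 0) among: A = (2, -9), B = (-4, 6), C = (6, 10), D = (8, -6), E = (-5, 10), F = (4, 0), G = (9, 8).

Distances: d(A) ≈ 11.4018, d(B) ≈ 14.3178, d(C) ≈ 10.4403, d(D) ≈ 6.0828, d(E) ≈ 17.2047, d(F) = 5, d(G) = 8. Nearest: F = (4, 0) with distance 5.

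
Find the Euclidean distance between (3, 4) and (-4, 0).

√(Σ(x_i - y_i)²) = √((3 - (-4))² + (4 - 0)²)
= √(7² + 4²) = √(49 + 16) = √65 ≈ 8.0623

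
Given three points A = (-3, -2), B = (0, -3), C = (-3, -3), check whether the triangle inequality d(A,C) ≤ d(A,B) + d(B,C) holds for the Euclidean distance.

d(A,B) = √(3² + 1²) = √10 ≈ 3.1623, d(B,C) = √(3² + 0²) = √9 = 3, d(A,C) = √(0² + 1²) = √1 = 1.
d(A,C) = 1 ≤ 3.1623 + 3 = 6.1623. Triangle inequality is satisfied.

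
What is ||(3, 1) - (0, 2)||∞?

max(|x_i - y_i|) = max(|3 - 0|, |1 - 2|) = max(3, 1) = 3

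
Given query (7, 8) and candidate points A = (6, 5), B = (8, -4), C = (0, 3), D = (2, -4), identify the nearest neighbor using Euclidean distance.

Distances: d(A) ≈ 3.1623, d(B) ≈ 12.0416, d(C) ≈ 8.6023, d(D) = 13. Nearest: A = (6, 5) with distance 3.1623.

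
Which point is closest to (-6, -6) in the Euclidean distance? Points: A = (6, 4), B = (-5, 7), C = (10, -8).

Distances: d(A) ≈ 15.6205, d(B) ≈ 13.0384, d(C) ≈ 16.1245. Nearest: B = (-5, 7) with distance 13.0384.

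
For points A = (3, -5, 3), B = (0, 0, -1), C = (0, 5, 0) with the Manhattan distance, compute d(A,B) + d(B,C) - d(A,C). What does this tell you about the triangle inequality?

d(A,B) = 3 + 5 + 4 = 12, d(B,C) = 0 + 5 + 1 = 6, d(A,C) = 3 + 10 + 3 = 16.
d(A,B) + d(B,C) - d(A,C) = 12 + 6 - 16 = 18 - 16 = 2. This is ≥ 0, so the triangle inequality holds for these points.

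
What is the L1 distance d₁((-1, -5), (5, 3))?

Σ|x_i - y_i| = |-1 - 5| + |-5 - 3| = 6 + 8 = 14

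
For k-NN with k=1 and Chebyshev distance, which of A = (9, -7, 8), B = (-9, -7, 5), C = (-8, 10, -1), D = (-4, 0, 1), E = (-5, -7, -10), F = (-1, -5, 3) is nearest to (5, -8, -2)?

Distances: d(A) = 10, d(B) = 14, d(C) = 18, d(D) = 9, d(E) = 10, d(F) = 6. Nearest: F = (-1, -5, 3) with distance 6.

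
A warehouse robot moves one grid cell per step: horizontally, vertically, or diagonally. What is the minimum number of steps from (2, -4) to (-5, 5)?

max(|x_i - y_i|) = max(|2 - (-5)|, |-4 - 5|) = max(7, 9) = 9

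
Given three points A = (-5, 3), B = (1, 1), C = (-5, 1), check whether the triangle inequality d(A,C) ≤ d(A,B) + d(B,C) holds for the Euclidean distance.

d(A,B) = √(6² + 2²) = √40 ≈ 6.3246, d(B,C) = √(6² + 0²) = √36 = 6, d(A,C) = √(0² + 2²) = √4 = 2.
d(A,C) = 2 ≤ 6.3246 + 6 = 12.3246. Triangle inequality is satisfied.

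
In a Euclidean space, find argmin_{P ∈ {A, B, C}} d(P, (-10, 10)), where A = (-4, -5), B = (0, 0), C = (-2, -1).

Distances: d(A) ≈ 16.1555, d(B) ≈ 14.1421, d(C) ≈ 13.6015. Nearest: C = (-2, -1) with distance 13.6015.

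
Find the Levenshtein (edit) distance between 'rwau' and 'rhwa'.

Let D[i][j] be the edit distance between the first i characters of 'rwau' and the first j characters of 'rhwa', with D[i][0] = i, D[0][j] = j, and D[i][j] = D[i-1][j-1] if the characters match, else 1 + min(D[i-1][j], D[i][j-1], D[i-1][j-1]). Filling the table (rows: prefixes of 'rwau', columns: prefixes of 'rhwa'):
     ε  r  h  w  a
  ε  0  1  2  3  4
  r  1  0  1  2  3
  w  2  1  1  1  2
  a  3  2  2  2  1
  u  4  3  3  3  2
The bottom-right entry gives D[4][4] = 2, so no sequence of fewer than 2 edits works. Backtracking through the table gives one optimal edit sequence (2 edits):
  rwau → rhwau (ins h @2)
  rhwau → rhwa (del u @5)
Edit distance = 2.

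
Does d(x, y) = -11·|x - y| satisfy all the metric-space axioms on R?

No. With c = -11 < 0, d fails non-negativity: d(3, 7) = -11·|3 - 7| = -11·4 = -44 < 0.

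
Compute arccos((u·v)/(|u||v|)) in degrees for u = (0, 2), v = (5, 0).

With u = (0, 2), v = (5, 0):
u·v = 0·5 + 2·0 = 0 + 0 = 0.
|u| = √(0² + 2²) = √4, |v| = √(5² + 0²) = √25, so |u||v| = √(4·25) = √100 = 10.
cos θ = (u·v)/(|u||v|) = 0/10 = 0 (the vectors are orthogonal)
θ = arccos(0) = 90°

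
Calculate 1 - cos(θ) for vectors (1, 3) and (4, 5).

With u = (1, 3), v = (4, 5):
u·v = 1·4 + 3·5 = 4 + 15 = 19.
|u| = √(1² + 3²) = √10, |v| = √(4² + 5²) = √41, so |u||v| = √(10·41) = √410.
cos θ = (u·v)/(|u||v|) = 19/√410 ≈ 0.9383
Cosine distance = 1 - cos θ ≈ 1 - 0.9383 = 0.0617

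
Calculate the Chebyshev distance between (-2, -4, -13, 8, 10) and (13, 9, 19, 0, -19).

max(|x_i - y_i|) = max(|-2 - 13|, |-4 - 9|, |-13 - 19|, |8 - 0|, |10 - (-19)|) = max(15, 13, 32, 8, 29) = 32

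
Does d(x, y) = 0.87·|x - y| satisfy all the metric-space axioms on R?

Yes. Since |x - y| is a metric on R and 0.87 > 0, the positive scalar multiple 0.87·|x - y| is also a metric: scaling by a positive constant preserves non-negativity, identity (d=0 ⟺ |x-y|=0 ⟺ x=y), symmetry, and the triangle inequality.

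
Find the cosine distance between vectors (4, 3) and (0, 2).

With u = (4, 3), v = (0, 2):
u·v = 4·0 + 3·2 = 0 + 6 = 6.
|u| = √(4² + 3²) = √25, |v| = √(0² + 2²) = √4, so |u||v| = √(25·4) = √100 = 10.
cos θ = (u·v)/(|u||v|) = 6/10 = 0.6
Cosine distance = 1 - cos θ = 1 - 0.6 = 0.4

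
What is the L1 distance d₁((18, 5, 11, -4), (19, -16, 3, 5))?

Σ|x_i - y_i| = |18 - 19| + |5 - (-16)| + |11 - 3| + |-4 - 5| = 1 + 21 + 8 + 9 = 39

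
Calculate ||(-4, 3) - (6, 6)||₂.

√(Σ(x_i - y_i)²) = √((-4 - 6)² + (3 - 6)²)
= √((-10)² + (-3)²) = √(100 + 9) = √109 ≈ 10.4403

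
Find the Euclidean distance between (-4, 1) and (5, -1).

√(Σ(x_i - y_i)²) = √((-4 - 5)² + (1 - (-1))²)
= √((-9)² + 2²) = √(81 + 4) = √85 ≈ 9.2195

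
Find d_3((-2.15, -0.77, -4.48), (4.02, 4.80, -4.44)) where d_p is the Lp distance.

(Σ|x_i - y_i|^3)^(1/3) = (|-2.15 - 4.02|^3 + |-0.77 - 4.8|^3 + |-4.48 - (-4.44)|^3)^(1/3)
= (6.17^3 + 5.57^3 + 0.04^3)^(1/3) ≈ (234.8851 + 172.8087 + 0.0001)^(1/3) = (407.6939)^(1/3) ≈ 7.415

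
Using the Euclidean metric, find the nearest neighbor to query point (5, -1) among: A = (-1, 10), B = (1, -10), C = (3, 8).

Distances: d(A) ≈ 12.53, d(B) ≈ 9.8489, d(C) ≈ 9.2195. Nearest: C = (3, 8) with distance 9.2195.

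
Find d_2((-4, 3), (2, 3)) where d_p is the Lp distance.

(Σ|x_i - y_i|^2)^(1/2) = (|-4 - 2|^2 + |3 - 3|^2)^(1/2)
= (6^2 + 0^2)^(1/2) = (36 + 0)^(1/2) = (36)^(1/2) = 6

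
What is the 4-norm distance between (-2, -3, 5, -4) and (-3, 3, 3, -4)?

(Σ|x_i - y_i|^4)^(1/4) = (|-2 - (-3)|^4 + |-3 - 3|^4 + |5 - 3|^4 + |-4 - (-4)|^4)^(1/4)
= (1^4 + 6^4 + 2^4 + 0^4)^(1/4) = (1 + 1296 + 16 + 0)^(1/4) = (1313)^(1/4) ≈ 6.0196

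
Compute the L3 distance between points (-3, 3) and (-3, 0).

(Σ|x_i - y_i|^3)^(1/3) = (|-3 - (-3)|^3 + |3 - 0|^3)^(1/3)
= (0^3 + 3^3)^(1/3) = (0 + 27)^(1/3) = (27)^(1/3) = 3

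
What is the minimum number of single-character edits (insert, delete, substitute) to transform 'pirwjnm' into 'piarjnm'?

Let D[i][j] be the edit distance between the first i characters of 'pirwjnm' and the first j characters of 'piarjnm', with D[i][0] = i, D[0][j] = j, and D[i][j] = D[i-1][j-1] if the characters match, else 1 + min(D[i-1][j], D[i][j-1], D[i-1][j-1]). Filling the table (rows: prefixes of 'pirwjnm', columns: prefixes of 'piarjnm'):
     ε  p  i  a  r  j  n  m
  ε  0  1  2  3  4  5  6  7
  p  1  0  1  2  3  4  5  6
  i  2  1  0  1  2  3  4  5
  r  3  2  1  1  1  2  3  4
  w  4  3  2  2  2  2  3  4
  j  5  4  3  3  3  2  3  4
  n  6  5  4  4  4  3  2  3
  m  7  6  5  5  5  4  3  2
The bottom-right entry gives D[7][7] = 2, so no sequence of fewer than 2 edits works. Backtracking through the table gives one optimal edit sequence (2 edits):
  pirwjnm → piawjnm (sub r→a @3)
  piawjnm → piarjnm (sub w→r @4)
Edit distance = 2.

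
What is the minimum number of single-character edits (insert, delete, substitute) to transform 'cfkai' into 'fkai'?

Let D[i][j] be the edit distance between the first i characters of 'cfkai' and the first j characters of 'fkai', with D[i][0] = i, D[0][j] = j, and D[i][j] = D[i-1][j-1] if the characters match, else 1 + min(D[i-1][j], D[i][j-1], D[i-1][j-1]). Filling the table (rows: prefixes of 'cfkai', columns: prefixes of 'fkai'):
     ε  f  k  a  i
  ε  0  1  2  3  4
  c  1  1  2  3  4
  f  2  1  2  3  4
  k  3  2  1  2  3
  a  4  3  2  1  2
  i  5  4  3  2  1
The bottom-right entry gives D[5][4] = 1, so no sequence of fewer than 1 edit works. Backtracking through the table gives one optimal edit sequence (1 edit):
  cfkai → fkai (del c @1)
Edit distance = 1.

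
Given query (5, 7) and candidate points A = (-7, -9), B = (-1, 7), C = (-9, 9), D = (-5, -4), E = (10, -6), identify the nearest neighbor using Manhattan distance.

Distances: d(A) = 28, d(B) = 6, d(C) = 16, d(D) = 21, d(E) = 18. Nearest: B = (-1, 7) with distance 6.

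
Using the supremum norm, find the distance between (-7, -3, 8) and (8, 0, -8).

max(|x_i - y_i|) = max(|-7 - 8|, |-3 - 0|, |8 - (-8)|) = max(15, 3, 16) = 16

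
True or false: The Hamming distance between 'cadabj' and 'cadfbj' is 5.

Differing positions: 4. Hamming distance = 1, so the claim that d_H = 5 is false.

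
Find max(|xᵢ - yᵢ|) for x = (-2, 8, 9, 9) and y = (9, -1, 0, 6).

max(|x_i - y_i|) = max(|-2 - 9|, |8 - (-1)|, |9 - 0|, |9 - 6|) = max(11, 9, 9, 3) = 11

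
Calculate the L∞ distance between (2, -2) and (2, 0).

max(|x_i - y_i|) = max(|2 - 2|, |-2 - 0|) = max(0, 2) = 2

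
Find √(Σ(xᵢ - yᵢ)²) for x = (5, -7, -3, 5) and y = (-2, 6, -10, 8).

√(Σ(x_i - y_i)²) = √((5 - (-2))² + (-7 - 6)² + (-3 - (-10))² + (5 - 8)²)
= √(7² + (-13)² + 7² + (-3)²) = √(49 + 169 + 49 + 9) = √276 ≈ 16.6132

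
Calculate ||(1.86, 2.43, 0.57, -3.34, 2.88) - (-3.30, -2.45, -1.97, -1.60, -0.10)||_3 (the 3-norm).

(Σ|x_i - y_i|^3)^(1/3) = (|1.86 - (-3.3)|^3 + |2.43 - (-2.45)|^3 + |0.57 - (-1.97)|^3 + |-3.34 - (-1.6)|^3 + |2.88 - (-0.1)|^3)^(1/3)
= (5.16^3 + 4.88^3 + 2.54^3 + 1.74^3 + 2.98^3)^(1/3) ≈ (137.3881 + 116.2143 + 16.3871 + 5.268 + 26.4636)^(1/3) = (301.7211)^(1/3) ≈ 6.7071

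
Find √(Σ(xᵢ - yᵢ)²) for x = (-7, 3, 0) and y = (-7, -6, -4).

√(Σ(x_i - y_i)²) = √((-7 - (-7))² + (3 - (-6))² + (0 - (-4))²)
= √(0² + 9² + 4²) = √(0 + 81 + 16) = √97 ≈ 9.8489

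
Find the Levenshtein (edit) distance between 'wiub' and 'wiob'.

Let D[i][j] be the edit distance between the first i characters of 'wiub' and the first j characters of 'wiob', with D[i][0] = i, D[0][j] = j, and D[i][j] = D[i-1][j-1] if the characters match, else 1 + min(D[i-1][j], D[i][j-1], D[i-1][j-1]). Filling the table (rows: prefixes of 'wiub', columns: prefixes of 'wiob'):
     ε  w  i  o  b
  ε  0  1  2  3  4
  w  1  0  1  2  3
  i  2  1  0  1  2
  u  3  2  1  1  2
  b  4  3  2  2  1
The bottom-right entry gives D[4][4] = 1, so no sequence of fewer than 1 edit works. Backtracking through the table gives one optimal edit sequence (1 edit):
  wiub → wiob (sub u→o @3)
Edit distance = 1.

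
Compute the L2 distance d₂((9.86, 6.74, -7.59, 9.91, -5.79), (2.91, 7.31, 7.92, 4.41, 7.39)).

√(Σ(x_i - y_i)²) = √((9.86 - 2.91)² + (6.74 - 7.31)² + (-7.59 - 7.92)² + (9.91 - 4.41)² + (-5.79 - 7.39)²)
= √(6.95² + (-0.57)² + (-15.51)² + 5.5² + (-13.18)²) = √(48.3025 + 0.3249 + 240.5601 + 30.25 + 173.7124) = √493.1499 ≈ 22.207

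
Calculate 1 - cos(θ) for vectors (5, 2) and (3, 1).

With u = (5, 2), v = (3, 1):
u·v = 5·3 + 2·1 = 15 + 2 = 17.
|u| = √(5² + 2²) = √29, |v| = √(3² + 1²) = √10, so |u||v| = √(29·10) = √290.
cos θ = (u·v)/(|u||v|) = 17/√290 ≈ 0.9983
Cosine distance = 1 - cos θ ≈ 1 - 0.9983 = 0.0017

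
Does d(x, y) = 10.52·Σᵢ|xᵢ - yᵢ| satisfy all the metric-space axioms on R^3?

Yes. The L1 (Manhattan) norm induces a metric on R^3, and multiplying a metric by a positive constant 10.52 > 0 preserves all four axioms: non-negativity (10.52·||x-y|| ≥ 0), identity (10.52·||x-y|| = 0 ⟺ ||x-y|| = 0 ⟺ x = y), symmetry (||x-y|| = ||y-x||), and the triangle inequality (10.52·||x-z|| ≤ 10.52·||x-y|| + 10.52·||y-z||). So d is a metric.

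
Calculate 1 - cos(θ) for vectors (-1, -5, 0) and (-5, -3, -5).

With u = (-1, -5, 0), v = (-5, -3, -5):
u·v = (-1)·(-5) + (-5)·(-3) + 0·(-5) = 5 + 15 + 0 = 20.
|u| = √((-1)² + (-5)² + 0²) = √26, |v| = √((-5)² + (-3)² + (-5)²) = √59, so |u||v| = √(26·59) = √1534.
cos θ = (u·v)/(|u||v|) = 20/√1534 ≈ 0.5106
Cosine distance = 1 - cos θ ≈ 1 - 0.5106 = 0.4894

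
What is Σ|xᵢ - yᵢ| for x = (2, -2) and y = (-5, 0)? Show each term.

Σ|x_i - y_i| = |2 - (-5)| + |-2 - 0| = 7 + 2 = 9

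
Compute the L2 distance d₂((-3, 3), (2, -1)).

√(Σ(x_i - y_i)²) = √((-3 - 2)² + (3 - (-1))²)
= √((-5)² + 4²) = √(25 + 16) = √41 ≈ 6.4031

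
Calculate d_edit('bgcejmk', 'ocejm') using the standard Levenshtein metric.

Let D[i][j] be the edit distance between the first i characters of 'bgcejmk' and the first j characters of 'ocejm', with D[i][0] = i, D[0][j] = j, and D[i][j] = D[i-1][j-1] if the characters match, else 1 + min(D[i-1][j], D[i][j-1], D[i-1][j-1]). Filling the table (rows: prefixes of 'bgcejmk', columns: prefixes of 'ocejm'):
     ε  o  c  e  j  m
  ε  0  1  2  3  4  5
  b  1  1  2  3  4  5
  g  2  2  2  3  4  5
  c  3  3  2  3  4  5
  e  4  4  3  2  3  4
  j  5  5  4  3  2  3
  m  6  6  5  4  3  2
  k  7  7  6  5  4  3
The bottom-right entry gives D[7][5] = 3, so no sequence of fewer than 3 edits works. Backtracking through the table gives one optimal edit sequence (3 edits):
  bgcejmk → gcejmk (del b @1)
  gcejmk → ocejmk (sub g→o @1)
  ocejmk → ocejm (del k @6)
Edit distance = 3.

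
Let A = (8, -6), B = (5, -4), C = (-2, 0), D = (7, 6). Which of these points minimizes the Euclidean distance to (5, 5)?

Distances: d(A) ≈ 11.4018, d(B) = 9, d(C) ≈ 8.6023, d(D) ≈ 2.2361. Nearest: D = (7, 6) with distance 2.2361.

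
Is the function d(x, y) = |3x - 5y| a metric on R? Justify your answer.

No. d fails symmetry: d(8, 7) = |3·8 - 5·7| = |-11| = 11, but d(7, 8) = |3·7 - 5·8| = |-19| = 19. Since 11 ≠ 19, d(x,y) ≠ d(y,x) in general.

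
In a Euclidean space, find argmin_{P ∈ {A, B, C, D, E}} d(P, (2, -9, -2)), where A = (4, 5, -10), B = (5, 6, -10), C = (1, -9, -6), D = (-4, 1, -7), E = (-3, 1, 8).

Distances: d(A) ≈ 16.2481, d(B) ≈ 17.2627, d(C) ≈ 4.1231, d(D) ≈ 12.6886, d(E) = 15. Nearest: C = (1, -9, -6) with distance 4.1231.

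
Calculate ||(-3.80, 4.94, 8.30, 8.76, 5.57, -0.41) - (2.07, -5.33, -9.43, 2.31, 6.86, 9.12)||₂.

√(Σ(x_i - y_i)²) = √((-3.8 - 2.07)² + (4.94 - (-5.33))² + (8.3 - (-9.43))² + (8.76 - 2.31)² + (5.57 - 6.86)² + (-0.41 - 9.12)²)
= √((-5.87)² + 10.27² + 17.73² + 6.45² + (-1.29)² + (-9.53)²) = √(34.4569 + 105.4729 + 314.3529 + 41.6025 + 1.6641 + 90.8209) = √588.3702 ≈ 24.2563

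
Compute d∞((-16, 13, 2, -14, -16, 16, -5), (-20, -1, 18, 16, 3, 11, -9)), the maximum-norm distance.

max(|x_i - y_i|) = max(|-16 - (-20)|, |13 - (-1)|, |2 - 18|, |-14 - 16|, |-16 - 3|, |16 - 11|, |-5 - (-9)|) = max(4, 14, 16, 30, 19, 5, 4) = 30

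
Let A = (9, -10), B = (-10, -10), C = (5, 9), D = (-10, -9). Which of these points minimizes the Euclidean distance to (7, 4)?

Distances: d(A) ≈ 14.1421, d(B) ≈ 22.0227, d(C) ≈ 5.3852, d(D) ≈ 21.4009. Nearest: C = (5, 9) with distance 5.3852.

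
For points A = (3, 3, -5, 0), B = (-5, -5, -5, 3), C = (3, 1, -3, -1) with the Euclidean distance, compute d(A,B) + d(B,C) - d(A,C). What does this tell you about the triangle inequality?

d(A,B) = √(8² + 8² + 0² + 3²) = √137 ≈ 11.7047, d(B,C) = √(8² + 6² + 2² + 4²) = √120 ≈ 10.9545, d(A,C) = √(0² + 2² + 2² + 1²) = √9 = 3.
d(A,B) + d(B,C) - d(A,C) = 11.7047 + 10.9545 - 3 = 22.6592 - 3 = 19.6592 (to 4 decimal places). This is ≥ 0, so the triangle inequality holds for these points.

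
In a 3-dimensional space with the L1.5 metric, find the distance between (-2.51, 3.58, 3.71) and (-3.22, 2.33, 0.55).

(Σ|x_i - y_i|^1.5)^(1/1.5) = (|-2.51 - (-3.22)|^1.5 + |3.58 - 2.33|^1.5 + |3.71 - 0.55|^1.5)^(1/1.5)
= (0.71^1.5 + 1.25^1.5 + 3.16^1.5)^(1/1.5) ≈ (0.5983 + 1.3975 + 5.6173)^(1/1.5) = (7.6131)^(1/1.5) ≈ 3.87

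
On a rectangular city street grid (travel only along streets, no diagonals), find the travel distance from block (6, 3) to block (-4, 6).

Σ|x_i - y_i| = |6 - (-4)| + |3 - 6| = 10 + 3 = 13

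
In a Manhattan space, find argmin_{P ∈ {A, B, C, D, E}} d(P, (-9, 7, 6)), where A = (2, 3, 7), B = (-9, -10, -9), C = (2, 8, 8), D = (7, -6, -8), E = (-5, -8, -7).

Distances: d(A) = 16, d(B) = 32, d(C) = 14, d(D) = 43, d(E) = 32. Nearest: C = (2, 8, 8) with distance 14.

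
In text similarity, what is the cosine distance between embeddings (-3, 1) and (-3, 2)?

With u = (-3, 1), v = (-3, 2):
u·v = (-3)·(-3) + 1·2 = 9 + 2 = 11.
|u| = √((-3)² + 1²) = √10, |v| = √((-3)² + 2²) = √13, so |u||v| = √(10·13) = √130.
cos θ = (u·v)/(|u||v|) = 11/√130 ≈ 0.9648
Cosine distance = 1 - cos θ ≈ 1 - 0.9648 = 0.0352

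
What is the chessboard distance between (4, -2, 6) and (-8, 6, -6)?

max(|x_i - y_i|) = max(|4 - (-8)|, |-2 - 6|, |6 - (-6)|) = max(12, 8, 12) = 12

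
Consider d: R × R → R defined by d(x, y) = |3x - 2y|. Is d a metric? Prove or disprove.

No. d fails symmetry: d(7, 4) = |3·7 - 2·4| = |13| = 13, but d(4, 7) = |3·4 - 2·7| = |-2| = 2. Since 13 ≠ 2, d(x,y) ≠ d(y,x) in general.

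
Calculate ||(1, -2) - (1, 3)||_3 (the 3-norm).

(Σ|x_i - y_i|^3)^(1/3) = (|1 - 1|^3 + |-2 - 3|^3)^(1/3)
= (0^3 + 5^3)^(1/3) = (0 + 125)^(1/3) = (125)^(1/3) = 5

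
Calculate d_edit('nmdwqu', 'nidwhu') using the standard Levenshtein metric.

Let D[i][j] be the edit distance between the first i characters of 'nmdwqu' and the first j characters of 'nidwhu', with D[i][0] = i, D[0][j] = j, and D[i][j] = D[i-1][j-1] if the characters match, else 1 + min(D[i-1][j], D[i][j-1], D[i-1][j-1]). Filling the table (rows: prefixes of 'nmdwqu', columns: prefixes of 'nidwhu'):
     ε  n  i  d  w  h  u
  ε  0  1  2  3  4  5  6
  n  1  0  1  2  3  4  5
  m  2  1  1  2  3  4  5
  d  3  2  2  1  2  3  4
  w  4  3  3  2  1  2  3
  q  5  4  4  3  2  2  3
  u  6  5  5  4  3  3  2
The bottom-right entry gives D[6][6] = 2, so no sequence of fewer than 2 edits works. Backtracking through the table gives one optimal edit sequence (2 edits):
  nmdwqu → nidwqu (sub m→i @2)
  nidwqu → nidwhu (sub q→h @5)
Edit distance = 2.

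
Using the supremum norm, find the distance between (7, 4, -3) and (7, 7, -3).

max(|x_i - y_i|) = max(|7 - 7|, |4 - 7|, |-3 - (-3)|) = max(0, 3, 0) = 3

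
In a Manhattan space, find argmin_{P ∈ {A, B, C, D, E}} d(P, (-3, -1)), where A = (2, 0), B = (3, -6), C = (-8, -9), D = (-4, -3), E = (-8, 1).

Distances: d(A) = 6, d(B) = 11, d(C) = 13, d(D) = 3, d(E) = 7. Nearest: D = (-4, -3) with distance 3.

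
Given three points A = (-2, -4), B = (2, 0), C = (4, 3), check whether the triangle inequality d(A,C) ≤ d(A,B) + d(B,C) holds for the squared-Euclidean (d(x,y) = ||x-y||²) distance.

d(A,B) = 4² + 4² = 32, d(B,C) = 2² + 3² = 13, d(A,C) = 6² + 7² = 85.
d(A,C) = 85 > 32 + 13 = 45. Triangle inequality is VIOLATED. (Squared-Euclidean is not a metric — this is a counterexample.)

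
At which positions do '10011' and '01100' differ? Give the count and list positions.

Differing positions: 1, 2, 3, 4, 5. Hamming distance = 5.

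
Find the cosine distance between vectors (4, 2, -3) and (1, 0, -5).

With u = (4, 2, -3), v = (1, 0, -5):
u·v = 4·1 + 2·0 + (-3)·(-5) = 4 + 0 + 15 = 19.
|u| = √(4² + 2² + (-3)²) = √29, |v| = √(1² + 0² + (-5)²) = √26, so |u||v| = √(29·26) = √754.
cos θ = (u·v)/(|u||v|) = 19/√754 ≈ 0.6919
Cosine distance = 1 - cos θ ≈ 1 - 0.6919 = 0.3081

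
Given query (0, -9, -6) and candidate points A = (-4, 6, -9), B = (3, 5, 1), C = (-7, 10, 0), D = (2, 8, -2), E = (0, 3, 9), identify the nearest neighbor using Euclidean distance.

Distances: d(A) ≈ 15.8114, d(B) ≈ 15.9374, d(C) ≈ 21.1187, d(D) ≈ 17.5784, d(E) ≈ 19.2094. Nearest: A = (-4, 6, -9) with distance 15.8114.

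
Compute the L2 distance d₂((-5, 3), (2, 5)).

√(Σ(x_i - y_i)²) = √((-5 - 2)² + (3 - 5)²)
= √((-7)² + (-2)²) = √(49 + 4) = √53 ≈ 7.2801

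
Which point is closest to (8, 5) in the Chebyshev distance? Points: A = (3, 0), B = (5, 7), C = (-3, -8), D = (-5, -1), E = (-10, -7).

Distances: d(A) = 5, d(B) = 3, d(C) = 13, d(D) = 13, d(E) = 18. Nearest: B = (5, 7) with distance 3.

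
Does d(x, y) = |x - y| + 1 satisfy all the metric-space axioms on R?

No. d fails identity of indiscernibles (specifically d(x,x) = 0): d(7, 7) = |7 - 7| + 1 = 0 + 1 = 1 ≠ 0.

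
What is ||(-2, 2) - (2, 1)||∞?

max(|x_i - y_i|) = max(|-2 - 2|, |2 - 1|) = max(4, 1) = 4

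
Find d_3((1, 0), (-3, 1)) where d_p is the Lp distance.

(Σ|x_i - y_i|^3)^(1/3) = (|1 - (-3)|^3 + |0 - 1|^3)^(1/3)
= (4^3 + 1^3)^(1/3) = (64 + 1)^(1/3) = (65)^(1/3) ≈ 4.0207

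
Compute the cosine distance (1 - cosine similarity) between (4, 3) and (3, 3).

With u = (4, 3), v = (3, 3):
u·v = 4·3 + 3·3 = 12 + 9 = 21.
|u| = √(4² + 3²) = √25, |v| = √(3² + 3²) = √18, so |u||v| = √(25·18) = √450.
cos θ = (u·v)/(|u||v|) = 21/√450 ≈ 0.9899
Cosine distance = 1 - cos θ ≈ 1 - 0.9899 = 0.0101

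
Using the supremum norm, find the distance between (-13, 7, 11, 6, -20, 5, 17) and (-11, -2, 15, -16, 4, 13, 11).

max(|x_i - y_i|) = max(|-13 - (-11)|, |7 - (-2)|, |11 - 15|, |6 - (-16)|, |-20 - 4|, |5 - 13|, |17 - 11|) = max(2, 9, 4, 22, 24, 8, 6) = 24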